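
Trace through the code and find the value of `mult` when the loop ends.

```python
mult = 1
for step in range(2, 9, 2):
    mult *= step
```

Let's trace through this code step by step.

Initialize: mult = 1
Entering loop: for step in range(2, 9, 2):
After iteration 1: step = 2, mult = 2
After iteration 2: step = 4, mult = 8
After iteration 3: step = 6, mult = 48
After iteration 4: step = 8, mult = 384
Loop ends.

Final answer: 384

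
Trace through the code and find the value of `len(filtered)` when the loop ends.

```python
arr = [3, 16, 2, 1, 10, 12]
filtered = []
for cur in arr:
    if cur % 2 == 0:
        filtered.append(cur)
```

Let's trace through this code step by step.

Initialize: arr = [3, 16, 2, 1, 10, 12]
Initialize: filtered = []
Entering loop: for cur in arr:
After iteration 1: cur = 3, filtered = []
After iteration 2: cur = 16, filtered = [16]
After iteration 3: cur = 2, filtered = [16, 2]
After iteration 4: cur = 1, filtered = [16, 2]
After iteration 5: cur = 10, filtered = [16, 2, 10]
After iteration 6: cur = 12, filtered = [16, 2, 10, 12]
Loop ends.
len(filtered) = 4

Final answer: 4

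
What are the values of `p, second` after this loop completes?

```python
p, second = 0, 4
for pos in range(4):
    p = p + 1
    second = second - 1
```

Let's trace through this code step by step.

Initialize: p = 0
Initialize: second = 4
Entering loop: for pos in range(4):
After iteration 1: pos = 0, p = 1, second = 3
After iteration 2: pos = 1, p = 2, second = 2
After iteration 3: pos = 2, p = 3, second = 1
After iteration 4: pos = 3, p = 4, second = 0
Loop ends.

Final answer: 4, 0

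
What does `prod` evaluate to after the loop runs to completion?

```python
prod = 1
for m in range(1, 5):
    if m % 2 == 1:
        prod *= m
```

Let's trace through this code step by step.

Initialize: prod = 1
Entering loop: for m in range(1, 5):
After iteration 1: m = 1, prod = 1
After iteration 2: m = 2, prod = 1
After iteration 3: m = 3, prod = 3
After iteration 4: m = 4, prod = 3
Loop ends.

Final answer: 3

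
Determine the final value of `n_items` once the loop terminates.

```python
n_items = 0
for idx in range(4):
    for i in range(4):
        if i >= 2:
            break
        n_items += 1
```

Let's trace through this code step by step.

Initialize: n_items = 0
Entering loop: for idx in range(4):
After iteration 1: idx = 0, n_items = 2
After iteration 2: idx = 1, n_items = 4
After iteration 3: idx = 2, n_items = 6
After iteration 4: idx = 3, n_items = 8
Loop ends.

Final answer: 8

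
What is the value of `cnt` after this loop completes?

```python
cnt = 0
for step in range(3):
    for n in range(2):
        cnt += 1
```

Let's trace through this code step by step.

Initialize: cnt = 0
Entering loop: for step in range(3):
After iteration 1: step = 0, cnt = 2
After iteration 2: step = 1, cnt = 4
After iteration 3: step = 2, cnt = 6
Loop ends.

Final answer: 6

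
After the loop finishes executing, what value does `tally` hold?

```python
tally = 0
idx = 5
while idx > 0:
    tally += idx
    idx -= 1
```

Let's trace through this code step by step.

Initialize: tally = 0
Initialize: idx = 5
Entering loop: while idx > 0:
After iteration 1: tally = 5, idx = 4
After iteration 2: tally = 9, idx = 3
After iteration 3: tally = 12, idx = 2
After iteration 4: tally = 14, idx = 1
After iteration 5: tally = 15, idx = 0
Loop ends.

Final answer: 15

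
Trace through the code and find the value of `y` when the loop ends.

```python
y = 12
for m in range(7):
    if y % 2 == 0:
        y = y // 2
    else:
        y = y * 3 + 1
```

Let's trace through this code step by step.

Initialize: y = 12
Entering loop: for m in range(7):
After iteration 1: m = 0, y = 6
After iteration 2: m = 1, y = 3
After iteration 3: m = 2, y = 10
After iteration 4: m = 3, y = 5
After iteration 5: m = 4, y = 16
After iteration 6: m = 5, y = 8
After iteration 7: m = 6, y = 4
Loop ends.

Final answer: 4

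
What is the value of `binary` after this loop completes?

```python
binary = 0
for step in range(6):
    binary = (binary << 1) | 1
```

Let's trace through this code step by step.

Initialize: binary = 0
Entering loop: for step in range(6):
After iteration 1: step = 0, binary = 1
After iteration 2: step = 1, binary = 3
After iteration 3: step = 2, binary = 7
After iteration 4: step = 3, binary = 15
After iteration 5: step = 4, binary = 31
After iteration 6: step = 5, binary = 63
Loop ends.

Final answer: 63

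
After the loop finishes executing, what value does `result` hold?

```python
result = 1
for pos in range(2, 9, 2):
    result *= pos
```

Let's trace through this code step by step.

Initialize: result = 1
Entering loop: for pos in range(2, 9, 2):
After iteration 1: pos = 2, result = 2
After iteration 2: pos = 4, result = 8
After iteration 3: pos = 6, result = 48
After iteration 4: pos = 8, result = 384
Loop ends.

Final answer: 384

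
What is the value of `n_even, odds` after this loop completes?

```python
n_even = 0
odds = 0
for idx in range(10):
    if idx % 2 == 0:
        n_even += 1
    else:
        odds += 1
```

Let's trace through this code step by step.

Initialize: n_even = 0
Initialize: odds = 0
Entering loop: for idx in range(10):
After iteration 1: idx = 0, n_even = 1, odds = 0
After iteration 2: idx = 1, n_even = 1, odds = 1
After iteration 3: idx = 2, n_even = 2, odds = 1
After iteration 4: idx = 3, n_even = 2, odds = 2
After iteration 5: idx = 4, n_even = 3, odds = 2
After iteration 6: idx = 5, n_even = 3, odds = 3
After iteration 7: idx = 6, n_even = 4, odds = 3
After iteration 8: idx = 7, n_even = 4, odds = 4
After iteration 9: idx = 8, n_even = 5, odds = 4
After iteration 10: idx = 9, n_even = 5, odds = 5
Loop ends.

Final answer: 5, 5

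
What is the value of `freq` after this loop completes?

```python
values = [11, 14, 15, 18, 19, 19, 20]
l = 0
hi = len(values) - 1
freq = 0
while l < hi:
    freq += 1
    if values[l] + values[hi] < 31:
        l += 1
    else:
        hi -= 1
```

Let's trace through this code step by step.

Initialize: values = [11, 14, 15, 18, 19, 19, 20]
Initialize: l = 0
Initialize: hi = 6
Initialize: freq = 0
Entering loop: while l < hi:
After iteration 1: l = 0, hi = 5, freq = 1
After iteration 2: l = 1, hi = 5, freq = 2
After iteration 3: l = 1, hi = 4, freq = 3
After iteration 4: l = 1, hi = 3, freq = 4
After iteration 5: l = 1, hi = 2, freq = 5
After iteration 6: l = 2, hi = 2, freq = 6
Loop ends.

Final answer: 6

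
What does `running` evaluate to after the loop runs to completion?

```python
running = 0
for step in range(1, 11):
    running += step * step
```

Let's trace through this code step by step.

Initialize: running = 0
Entering loop: for step in range(1, 11):
After iteration 1: step = 1, running = 1
After iteration 2: step = 2, running = 5
After iteration 3: step = 3, running = 14
After iteration 4: step = 4, running = 30
After iteration 5: step = 5, running = 55
After iteration 6: step = 6, running = 91
After iteration 7: step = 7, running = 140
After iteration 8: step = 8, running = 204
After iteration 9: step = 9, running = 285
After iteration 10: step = 10, running = 385
Loop ends.

Final answer: 385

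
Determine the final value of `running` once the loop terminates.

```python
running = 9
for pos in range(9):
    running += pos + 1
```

Let's trace through this code step by step.

Initialize: running = 9
Entering loop: for pos in range(9):
After iteration 1: pos = 0, running = 10
After iteration 2: pos = 1, running = 12
After iteration 3: pos = 2, running = 15
After iteration 4: pos = 3, running = 19
After iteration 5: pos = 4, running = 24
After iteration 6: pos = 5, running = 30
After iteration 7: pos = 6, running = 37
After iteration 8: pos = 7, running = 45
After iteration 9: pos = 8, running = 54
Loop ends.

Final answer: 54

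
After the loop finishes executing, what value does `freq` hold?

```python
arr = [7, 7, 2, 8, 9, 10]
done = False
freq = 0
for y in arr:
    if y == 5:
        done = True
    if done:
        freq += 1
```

Let's trace through this code step by step.

Initialize: arr = [7, 7, 2, 8, 9, 10]
Initialize: done = False
Initialize: freq = 0
Entering loop: for y in arr:
After iteration 1: y = 7, freq = 0
After iteration 2: y = 7, freq = 0
After iteration 3: y = 2, freq = 0
After iteration 4: y = 8, freq = 0
After iteration 5: y = 9, freq = 0
After iteration 6: y = 10, freq = 0
Loop ends.

Final answer: 0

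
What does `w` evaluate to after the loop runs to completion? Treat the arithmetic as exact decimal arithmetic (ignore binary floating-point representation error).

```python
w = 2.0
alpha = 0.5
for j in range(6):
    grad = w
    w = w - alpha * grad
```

Let's trace through this code step by step.

Initialize: w = 2.0
Initialize: alpha = 0.5
Entering loop: for j in range(6):
After iteration 1: j = 0, w = 1.0, grad = 2.0
After iteration 2: j = 1, w = 0.5, grad = 1.0
After iteration 3: j = 2, w = 0.25, grad = 0.5
After iteration 4: j = 3, w = 0.125, grad = 0.25
After iteration 5: j = 4, w = 0.0625, grad = 0.125
After iteration 6: j = 5, w = 0.03125, grad = 0.0625
Loop ends.

Final answer: 0.03125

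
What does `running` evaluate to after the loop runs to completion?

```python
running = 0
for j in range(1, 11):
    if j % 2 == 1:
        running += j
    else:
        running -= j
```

Let's trace through this code step by step.

Initialize: running = 0
Entering loop: for j in range(1, 11):
After iteration 1: j = 1, running = 1
After iteration 2: j = 2, running = -1
After iteration 3: j = 3, running = 2
After iteration 4: j = 4, running = -2
After iteration 5: j = 5, running = 3
After iteration 6: j = 6, running = -3
After iteration 7: j = 7, running = 4
After iteration 8: j = 8, running = -4
After iteration 9: j = 9, running = 5
After iteration 10: j = 10, running = -5
Loop ends.

Final answer: -5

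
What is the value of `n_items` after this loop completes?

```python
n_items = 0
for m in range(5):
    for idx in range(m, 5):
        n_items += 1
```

Let's trace through this code step by step.

Initialize: n_items = 0
Entering loop: for m in range(5):
After iteration 1: m = 0, n_items = 5
After iteration 2: m = 1, n_items = 9
After iteration 3: m = 2, n_items = 12
After iteration 4: m = 3, n_items = 14
After iteration 5: m = 4, n_items = 15
Loop ends.

Final answer: 15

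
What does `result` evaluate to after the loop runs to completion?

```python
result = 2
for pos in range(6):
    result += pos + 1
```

Let's trace through this code step by step.

Initialize: result = 2
Entering loop: for pos in range(6):
After iteration 1: pos = 0, result = 3
After iteration 2: pos = 1, result = 5
After iteration 3: pos = 2, result = 8
After iteration 4: pos = 3, result = 12
After iteration 5: pos = 4, result = 17
After iteration 6: pos = 5, result = 23
Loop ends.

Final answer: 23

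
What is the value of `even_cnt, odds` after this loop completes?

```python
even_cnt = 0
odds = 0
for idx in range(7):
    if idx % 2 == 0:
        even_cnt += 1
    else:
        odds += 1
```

Let's trace through this code step by step.

Initialize: even_cnt = 0
Initialize: odds = 0
Entering loop: for idx in range(7):
After iteration 1: idx = 0, even_cnt = 1, odds = 0
After iteration 2: idx = 1, even_cnt = 1, odds = 1
After iteration 3: idx = 2, even_cnt = 2, odds = 1
After iteration 4: idx = 3, even_cnt = 2, odds = 2
After iteration 5: idx = 4, even_cnt = 3, odds = 2
After iteration 6: idx = 5, even_cnt = 3, odds = 3
After iteration 7: idx = 6, even_cnt = 4, odds = 3
Loop ends.

Final answer: 4, 3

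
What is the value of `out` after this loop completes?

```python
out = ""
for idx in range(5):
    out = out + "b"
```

Let's trace through this code step by step.

Initialize: out = ''
Entering loop: for idx in range(5):
After iteration 1: idx = 0, out = 'b'
After iteration 2: idx = 1, out = 'bb'
After iteration 3: idx = 2, out = 'bbb'
After iteration 4: idx = 3, out = 'bbbb'
After iteration 5: idx = 4, out = 'bbbbb'
Loop ends.

Final answer: 'bbbbb'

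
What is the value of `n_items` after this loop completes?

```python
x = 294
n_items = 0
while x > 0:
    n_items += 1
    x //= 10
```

Let's trace through this code step by step.

Initialize: x = 294
Initialize: n_items = 0
Entering loop: while x > 0:
After iteration 1: x = 29, n_items = 1
After iteration 2: x = 2, n_items = 2
After iteration 3: x = 0, n_items = 3
Loop ends.

Final answer: 3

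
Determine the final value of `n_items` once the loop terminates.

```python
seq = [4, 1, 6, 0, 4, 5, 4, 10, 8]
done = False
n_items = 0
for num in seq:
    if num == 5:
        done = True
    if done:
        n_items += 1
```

Let's trace through this code step by step.

Initialize: seq = [4, 1, 6, 0, 4, 5, 4, 10, 8]
Initialize: done = False
Initialize: n_items = 0
Entering loop: for num in seq:
After iteration 1: num = 4, done = False, n_items = 0
After iteration 2: num = 1, done = False, n_items = 0
After iteration 3: num = 6, done = False, n_items = 0
After iteration 4: num = 0, done = False, n_items = 0
After iteration 5: num = 4, done = False, n_items = 0
After iteration 6: num = 5, done = True, n_items = 1
After iteration 7: num = 4, done = True, n_items = 2
After iteration 8: num = 10, done = True, n_items = 3
After iteration 9: num = 8, done = True, n_items = 4
Loop ends.

Final answer: 4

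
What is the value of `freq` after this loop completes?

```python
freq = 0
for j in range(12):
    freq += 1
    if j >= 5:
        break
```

Let's trace through this code step by step.

Initialize: freq = 0
Entering loop: for j in range(12):
After iteration 1: j = 0, freq = 1
After iteration 2: j = 1, freq = 2
After iteration 3: j = 2, freq = 3
After iteration 4: j = 3, freq = 4
After iteration 5: j = 4, freq = 5
After iteration 6: j = 5, freq = 6
Loop ends.

Final answer: 6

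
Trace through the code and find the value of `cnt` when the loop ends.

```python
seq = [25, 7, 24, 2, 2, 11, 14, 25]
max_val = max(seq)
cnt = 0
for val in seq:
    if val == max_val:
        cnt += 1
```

Let's trace through this code step by step.

Initialize: seq = [25, 7, 24, 2, 2, 11, 14, 25]
Initialize: max_val = 25
Initialize: cnt = 0
Entering loop: for val in seq:
After iteration 1: val = 25, cnt = 1
After iteration 2: val = 7, cnt = 1
After iteration 3: val = 24, cnt = 1
After iteration 4: val = 2, cnt = 1
After iteration 5: val = 2, cnt = 1
After iteration 6: val = 11, cnt = 1
After iteration 7: val = 14, cnt = 1
After iteration 8: val = 25, cnt = 2
Loop ends.

Final answer: 2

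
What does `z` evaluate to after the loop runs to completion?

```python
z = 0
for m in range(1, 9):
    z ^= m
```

Let's trace through this code step by step.

Initialize: z = 0
Entering loop: for m in range(1, 9):
After iteration 1: m = 1, z = 1
After iteration 2: m = 2, z = 3
After iteration 3: m = 3, z = 0
After iteration 4: m = 4, z = 4
After iteration 5: m = 5, z = 1
After iteration 6: m = 6, z = 7
After iteration 7: m = 7, z = 0
After iteration 8: m = 8, z = 8
Loop ends.

Final answer: 8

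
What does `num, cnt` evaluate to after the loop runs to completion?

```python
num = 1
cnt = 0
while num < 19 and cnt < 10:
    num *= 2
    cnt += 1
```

Let's trace through this code step by step.

Initialize: num = 1
Initialize: cnt = 0
Entering loop: while num < 19 and cnt < 10:
After iteration 1: num = 2, cnt = 1
After iteration 2: num = 4, cnt = 2
After iteration 3: num = 8, cnt = 3
After iteration 4: num = 16, cnt = 4
After iteration 5: num = 32, cnt = 5
Loop ends.

Final answer: 32, 5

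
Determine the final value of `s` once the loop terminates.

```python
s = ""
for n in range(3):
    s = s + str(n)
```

Let's trace through this code step by step.

Initialize: s = ''
Entering loop: for n in range(3):
After iteration 1: n = 0, s = '0'
After iteration 2: n = 1, s = '01'
After iteration 3: n = 2, s = '012'
Loop ends.

Final answer: '012'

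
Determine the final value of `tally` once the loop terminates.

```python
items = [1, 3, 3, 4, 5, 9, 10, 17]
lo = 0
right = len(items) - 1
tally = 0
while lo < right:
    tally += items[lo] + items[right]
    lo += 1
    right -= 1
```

Let's trace through this code step by step.

Initialize: items = [1, 3, 3, 4, 5, 9, 10, 17]
Initialize: lo = 0
Initialize: right = 7
Initialize: tally = 0
Entering loop: while lo < right:
After iteration 1: lo = 1, right = 6, tally = 18
After iteration 2: lo = 2, right = 5, tally = 31
After iteration 3: lo = 3, right = 4, tally = 43
After iteration 4: lo = 4, right = 3, tally = 52
Loop ends.

Final answer: 52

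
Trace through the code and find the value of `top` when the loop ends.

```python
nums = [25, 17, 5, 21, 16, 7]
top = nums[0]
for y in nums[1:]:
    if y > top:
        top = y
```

Let's trace through this code step by step.

Initialize: nums = [25, 17, 5, 21, 16, 7]
Initialize: top = 25
Entering loop: for y in nums[1:]:
After iteration 1: y = 17, top = 25
After iteration 2: y = 5, top = 25
After iteration 3: y = 21, top = 25
After iteration 4: y = 16, top = 25
After iteration 5: y = 7, top = 25
Loop ends.

Final answer: 25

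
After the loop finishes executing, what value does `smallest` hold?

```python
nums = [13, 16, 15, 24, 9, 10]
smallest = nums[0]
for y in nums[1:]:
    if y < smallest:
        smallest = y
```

Let's trace through this code step by step.

Initialize: nums = [13, 16, 15, 24, 9, 10]
Initialize: smallest = 13
Entering loop: for y in nums[1:]:
After iteration 1: y = 16, smallest = 13
After iteration 2: y = 15, smallest = 13
After iteration 3: y = 24, smallest = 13
After iteration 4: y = 9, smallest = 9
After iteration 5: y = 10, smallest = 9
Loop ends.

Final answer: 9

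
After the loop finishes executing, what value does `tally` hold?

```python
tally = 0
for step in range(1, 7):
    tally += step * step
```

Let's trace through this code step by step.

Initialize: tally = 0
Entering loop: for step in range(1, 7):
After iteration 1: step = 1, tally = 1
After iteration 2: step = 2, tally = 5
After iteration 3: step = 3, tally = 14
After iteration 4: step = 4, tally = 30
After iteration 5: step = 5, tally = 55
After iteration 6: step = 6, tally = 91
Loop ends.

Final answer: 91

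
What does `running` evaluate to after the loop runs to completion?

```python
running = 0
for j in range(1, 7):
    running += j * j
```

Let's trace through this code step by step.

Initialize: running = 0
Entering loop: for j in range(1, 7):
After iteration 1: j = 1, running = 1
After iteration 2: j = 2, running = 5
After iteration 3: j = 3, running = 14
After iteration 4: j = 4, running = 30
After iteration 5: j = 5, running = 55
After iteration 6: j = 6, running = 91
Loop ends.

Final answer: 91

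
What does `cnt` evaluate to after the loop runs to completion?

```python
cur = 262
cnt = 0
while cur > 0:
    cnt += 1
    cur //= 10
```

Let's trace through this code step by step.

Initialize: cur = 262
Initialize: cnt = 0
Entering loop: while cur > 0:
After iteration 1: cur = 26, cnt = 1
After iteration 2: cur = 2, cnt = 2
After iteration 3: cur = 0, cnt = 3
Loop ends.

Final answer: 3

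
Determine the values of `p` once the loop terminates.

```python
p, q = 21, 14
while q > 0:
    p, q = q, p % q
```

Let's trace through this code step by step.

Initialize: p = 21
Initialize: q = 14
Entering loop: while q > 0:
After iteration 1: p = 14, q = 7
After iteration 2: p = 7, q = 0
Loop ends.

Final answer: 7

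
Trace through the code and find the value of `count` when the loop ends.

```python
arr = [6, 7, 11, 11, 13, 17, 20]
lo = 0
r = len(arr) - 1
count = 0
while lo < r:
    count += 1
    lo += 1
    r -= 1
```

Let's trace through this code step by step.

Initialize: arr = [6, 7, 11, 11, 13, 17, 20]
Initialize: lo = 0
Initialize: r = 6
Initialize: count = 0
Entering loop: while lo < r:
After iteration 1: lo = 1, r = 5, count = 1
After iteration 2: lo = 2, r = 4, count = 2
After iteration 3: lo = 3, r = 3, count = 3
Loop ends.

Final answer: 3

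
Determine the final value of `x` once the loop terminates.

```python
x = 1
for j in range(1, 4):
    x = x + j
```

Let's trace through this code step by step.

Initialize: x = 1
Entering loop: for j in range(1, 4):
After iteration 1: j = 1, x = 2
After iteration 2: j = 2, x = 4
After iteration 3: j = 3, x = 7
Loop ends.

Final answer: 7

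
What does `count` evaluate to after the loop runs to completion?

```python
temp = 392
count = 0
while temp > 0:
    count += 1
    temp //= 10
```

Let's trace through this code step by step.

Initialize: temp = 392
Initialize: count = 0
Entering loop: while temp > 0:
After iteration 1: temp = 39, count = 1
After iteration 2: temp = 3, count = 2
After iteration 3: temp = 0, count = 3
Loop ends.

Final answer: 3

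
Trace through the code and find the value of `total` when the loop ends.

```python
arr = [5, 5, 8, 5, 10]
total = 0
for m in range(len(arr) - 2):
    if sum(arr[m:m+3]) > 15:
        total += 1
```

Let's trace through this code step by step.

Initialize: arr = [5, 5, 8, 5, 10]
Initialize: total = 0
Entering loop: for m in range(len(arr) - 2):
After iteration 1: m = 0, total = 1
After iteration 2: m = 1, total = 2
After iteration 3: m = 2, total = 3
Loop ends.

Final answer: 3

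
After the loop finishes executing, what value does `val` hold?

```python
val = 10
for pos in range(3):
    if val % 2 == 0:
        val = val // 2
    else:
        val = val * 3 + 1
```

Let's trace through this code step by step.

Initialize: val = 10
Entering loop: for pos in range(3):
After iteration 1: pos = 0, val = 5
After iteration 2: pos = 1, val = 16
After iteration 3: pos = 2, val = 8
Loop ends.

Final answer: 8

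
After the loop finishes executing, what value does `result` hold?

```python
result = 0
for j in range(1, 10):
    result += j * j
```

Let's trace through this code step by step.

Initialize: result = 0
Entering loop: for j in range(1, 10):
After iteration 1: j = 1, result = 1
After iteration 2: j = 2, result = 5
After iteration 3: j = 3, result = 14
After iteration 4: j = 4, result = 30
After iteration 5: j = 5, result = 55
After iteration 6: j = 6, result = 91
After iteration 7: j = 7, result = 140
After iteration 8: j = 8, result = 204
After iteration 9: j = 9, result = 285
Loop ends.

Final answer: 285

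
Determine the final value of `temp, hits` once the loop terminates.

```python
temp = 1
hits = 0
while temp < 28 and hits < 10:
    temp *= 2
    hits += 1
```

Let's trace through this code step by step.

Initialize: temp = 1
Initialize: hits = 0
Entering loop: while temp < 28 and hits < 10:
After iteration 1: temp = 2, hits = 1
After iteration 2: temp = 4, hits = 2
After iteration 3: temp = 8, hits = 3
After iteration 4: temp = 16, hits = 4
After iteration 5: temp = 32, hits = 5
Loop ends.

Final answer: 32, 5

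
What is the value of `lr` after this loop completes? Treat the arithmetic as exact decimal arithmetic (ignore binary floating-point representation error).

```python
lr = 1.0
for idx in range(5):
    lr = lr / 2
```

Let's trace through this code step by step.

Initialize: lr = 1.0
Entering loop: for idx in range(5):
After iteration 1: idx = 0, lr = 0.5
After iteration 2: idx = 1, lr = 0.25
After iteration 3: idx = 2, lr = 0.125
After iteration 4: idx = 3, lr = 0.0625
After iteration 5: idx = 4, lr = 0.03125
Loop ends.

Final answer: 0.03125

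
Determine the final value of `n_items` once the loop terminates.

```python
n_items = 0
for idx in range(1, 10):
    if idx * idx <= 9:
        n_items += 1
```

Let's trace through this code step by step.

Initialize: n_items = 0
Entering loop: for idx in range(1, 10):
After iteration 1: idx = 1, n_items = 1
After iteration 2: idx = 2, n_items = 2
After iteration 3: idx = 3, n_items = 3
After iteration 4: idx = 4, n_items = 3
After iteration 5: idx = 5, n_items = 3
After iteration 6: idx = 6, n_items = 3
After iteration 7: idx = 7, n_items = 3
After iteration 8: idx = 8, n_items = 3
After iteration 9: idx = 9, n_items = 3
Loop ends.

Final answer: 3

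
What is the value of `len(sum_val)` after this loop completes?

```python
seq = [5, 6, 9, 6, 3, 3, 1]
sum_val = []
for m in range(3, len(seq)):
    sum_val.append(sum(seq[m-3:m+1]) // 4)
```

Let's trace through this code step by step.

Initialize: seq = [5, 6, 9, 6, 3, 3, 1]
Initialize: sum_val = []
Entering loop: for m in range(3, len(seq)):
After iteration 1: m = 3, sum_val = [6]
After iteration 2: m = 4, sum_val = [6, 6]
After iteration 3: m = 5, sum_val = [6, 6, 5]
After iteration 4: m = 6, sum_val = [6, 6, 5, 3]
Loop ends.
len(sum_val) = 4

Final answer: 4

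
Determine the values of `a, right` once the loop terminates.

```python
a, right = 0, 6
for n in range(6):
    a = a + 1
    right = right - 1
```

Let's trace through this code step by step.

Initialize: a = 0
Initialize: right = 6
Entering loop: for n in range(6):
After iteration 1: n = 0, a = 1, right = 5
After iteration 2: n = 1, a = 2, right = 4
After iteration 3: n = 2, a = 3, right = 3
After iteration 4: n = 3, a = 4, right = 2
After iteration 5: n = 4, a = 5, right = 1
After iteration 6: n = 5, a = 6, right = 0
Loop ends.

Final answer: 6, 0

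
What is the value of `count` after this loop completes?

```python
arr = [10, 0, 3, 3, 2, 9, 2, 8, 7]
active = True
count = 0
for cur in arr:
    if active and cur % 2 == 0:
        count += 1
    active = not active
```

Let's trace through this code step by step.

Initialize: arr = [10, 0, 3, 3, 2, 9, 2, 8, 7]
Initialize: active = True
Initialize: count = 0
Entering loop: for cur in arr:
After iteration 1: cur = 10, active = False, count = 1
After iteration 2: cur = 0, active = True, count = 1
After iteration 3: cur = 3, active = False, count = 1
After iteration 4: cur = 3, active = True, count = 1
After iteration 5: cur = 2, active = False, count = 2
After iteration 6: cur = 9, active = True, count = 2
After iteration 7: cur = 2, active = False, count = 3
After iteration 8: cur = 8, active = True, count = 3
After iteration 9: cur = 7, active = False, count = 3
Loop ends.

Final answer: 3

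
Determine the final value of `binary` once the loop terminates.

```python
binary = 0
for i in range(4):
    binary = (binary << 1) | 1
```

Let's trace through this code step by step.

Initialize: binary = 0
Entering loop: for i in range(4):
After iteration 1: i = 0, binary = 1
After iteration 2: i = 1, binary = 3
After iteration 3: i = 2, binary = 7
After iteration 4: i = 3, binary = 15
Loop ends.

Final answer: 15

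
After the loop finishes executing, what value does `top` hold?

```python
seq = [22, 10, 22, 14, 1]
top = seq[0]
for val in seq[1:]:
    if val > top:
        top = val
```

Let's trace through this code step by step.

Initialize: seq = [22, 10, 22, 14, 1]
Initialize: top = 22
Entering loop: for val in seq[1:]:
After iteration 1: val = 10, top = 22
After iteration 2: val = 22, top = 22
After iteration 3: val = 14, top = 22
After iteration 4: val = 1, top = 22
Loop ends.

Final answer: 22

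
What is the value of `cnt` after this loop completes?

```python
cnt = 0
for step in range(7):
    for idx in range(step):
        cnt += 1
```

Let's trace through this code step by step.

Initialize: cnt = 0
Entering loop: for step in range(7):
After iteration 1: step = 0, cnt = 0
After iteration 2: step = 1, cnt = 1, idx = 0
After iteration 3: step = 2, cnt = 3, idx = 1
After iteration 4: step = 3, cnt = 6, idx = 2
After iteration 5: step = 4, cnt = 10, idx = 3
After iteration 6: step = 5, cnt = 15, idx = 4
After iteration 7: step = 6, cnt = 21, idx = 5
Loop ends.

Final answer: 21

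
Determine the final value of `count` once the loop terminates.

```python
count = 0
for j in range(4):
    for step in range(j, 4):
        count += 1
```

Let's trace through this code step by step.

Initialize: count = 0
Entering loop: for j in range(4):
After iteration 1: j = 0, count = 4
After iteration 2: j = 1, count = 7
After iteration 3: j = 2, count = 9
After iteration 4: j = 3, count = 10
Loop ends.

Final answer: 10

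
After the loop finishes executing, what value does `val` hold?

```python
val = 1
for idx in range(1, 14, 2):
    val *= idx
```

Let's trace through this code step by step.

Initialize: val = 1
Entering loop: for idx in range(1, 14, 2):
After iteration 1: idx = 1, val = 1
After iteration 2: idx = 3, val = 3
After iteration 3: idx = 5, val = 15
After iteration 4: idx = 7, val = 105
After iteration 5: idx = 9, val = 945
After iteration 6: idx = 11, val = 10395
After iteration 7: idx = 13, val = 135135
Loop ends.

Final answer: 135135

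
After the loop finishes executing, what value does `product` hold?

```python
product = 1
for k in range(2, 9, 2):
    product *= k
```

Let's trace through this code step by step.

Initialize: product = 1
Entering loop: for k in range(2, 9, 2):
After iteration 1: k = 2, product = 2
After iteration 2: k = 4, product = 8
After iteration 3: k = 6, product = 48
After iteration 4: k = 8, product = 384
Loop ends.

Final answer: 384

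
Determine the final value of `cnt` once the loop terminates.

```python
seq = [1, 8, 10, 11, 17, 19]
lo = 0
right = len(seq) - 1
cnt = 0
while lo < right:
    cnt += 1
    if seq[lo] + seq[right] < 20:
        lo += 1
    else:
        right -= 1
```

Let's trace through this code step by step.

Initialize: seq = [1, 8, 10, 11, 17, 19]
Initialize: lo = 0
Initialize: right = 5
Initialize: cnt = 0
Entering loop: while lo < right:
After iteration 1: lo = 0, right = 4, cnt = 1
After iteration 2: lo = 1, right = 4, cnt = 2
After iteration 3: lo = 1, right = 3, cnt = 3
After iteration 4: lo = 2, right = 3, cnt = 4
After iteration 5: lo = 2, right = 2, cnt = 5
Loop ends.

Final answer: 5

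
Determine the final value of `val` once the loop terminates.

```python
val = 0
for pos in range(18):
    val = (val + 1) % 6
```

Let's trace through this code step by step.

Initialize: val = 0
Entering loop: for pos in range(18):
After iteration 1: pos = 0, val = 1
After iteration 2: pos = 1, val = 2
After iteration 3: pos = 2, val = 3
After iteration 4: pos = 3, val = 4
After iteration 5: pos = 4, val = 5
After iteration 6: pos = 5, val = 0
After iteration 7: pos = 6, val = 1
After iteration 8: pos = 7, val = 2
After iteration 9: pos = 8, val = 3
After iteration 10: pos = 9, val = 4
After iteration 11: pos = 10, val = 5
After iteration 12: pos = 11, val = 0
After iteration 13: pos = 12, val = 1
After iteration 14: pos = 13, val = 2
After iteration 15: pos = 14, val = 3
After iteration 16: pos = 15, val = 4
After iteration 17: pos = 16, val = 5
After iteration 18: pos = 17, val = 0
Loop ends.

Final answer: 0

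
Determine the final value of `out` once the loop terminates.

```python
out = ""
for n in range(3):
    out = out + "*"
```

Let's trace through this code step by step.

Initialize: out = ''
Entering loop: for n in range(3):
After iteration 1: n = 0, out = '*'
After iteration 2: n = 1, out = '**'
After iteration 3: n = 2, out = '***'
Loop ends.

Final answer: '***'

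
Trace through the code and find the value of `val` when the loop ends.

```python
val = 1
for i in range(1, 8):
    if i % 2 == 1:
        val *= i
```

Let's trace through this code step by step.

Initialize: val = 1
Entering loop: for i in range(1, 8):
After iteration 1: i = 1, val = 1
After iteration 2: i = 2, val = 1
After iteration 3: i = 3, val = 3
After iteration 4: i = 4, val = 3
After iteration 5: i = 5, val = 15
After iteration 6: i = 6, val = 15
After iteration 7: i = 7, val = 105
Loop ends.

Final answer: 105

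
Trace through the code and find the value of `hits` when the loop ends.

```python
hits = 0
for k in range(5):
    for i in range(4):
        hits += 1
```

Let's trace through this code step by step.

Initialize: hits = 0
Entering loop: for k in range(5):
After iteration 1: k = 0, hits = 4
After iteration 2: k = 1, hits = 8
After iteration 3: k = 2, hits = 12
After iteration 4: k = 3, hits = 16
After iteration 5: k = 4, hits = 20
Loop ends.

Final answer: 20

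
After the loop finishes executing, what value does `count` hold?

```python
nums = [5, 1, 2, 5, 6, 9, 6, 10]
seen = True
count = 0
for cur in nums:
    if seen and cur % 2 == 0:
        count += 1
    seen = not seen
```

Let's trace through this code step by step.

Initialize: nums = [5, 1, 2, 5, 6, 9, 6, 10]
Initialize: seen = True
Initialize: count = 0
Entering loop: for cur in nums:
After iteration 1: cur = 5, seen = False, count = 0
After iteration 2: cur = 1, seen = True, count = 0
After iteration 3: cur = 2, seen = False, count = 1
After iteration 4: cur = 5, seen = True, count = 1
After iteration 5: cur = 6, seen = False, count = 2
After iteration 6: cur = 9, seen = True, count = 2
After iteration 7: cur = 6, seen = False, count = 3
After iteration 8: cur = 10, seen = True, count = 3
Loop ends.

Final answer: 3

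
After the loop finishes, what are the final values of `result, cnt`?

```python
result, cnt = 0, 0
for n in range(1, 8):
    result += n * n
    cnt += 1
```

Let's trace through this code step by step.

Initialize: result = 0
Initialize: cnt = 0
Entering loop: for n in range(1, 8):
After iteration 1: n = 1, result = 1, cnt = 1
After iteration 2: n = 2, result = 5, cnt = 2
After iteration 3: n = 3, result = 14, cnt = 3
After iteration 4: n = 4, result = 30, cnt = 4
After iteration 5: n = 5, result = 55, cnt = 5
After iteration 6: n = 6, result = 91, cnt = 6
After iteration 7: n = 7, result = 140, cnt = 7
Loop ends.

Final answer: 140, 7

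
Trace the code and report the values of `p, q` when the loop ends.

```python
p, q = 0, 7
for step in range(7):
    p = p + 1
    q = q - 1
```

Let's trace through this code step by step.

Initialize: p = 0
Initialize: q = 7
Entering loop: for step in range(7):
After iteration 1: step = 0, p = 1, q = 6
After iteration 2: step = 1, p = 2, q = 5
After iteration 3: step = 2, p = 3, q = 4
After iteration 4: step = 3, p = 4, q = 3
After iteration 5: step = 4, p = 5, q = 2
After iteration 6: step = 5, p = 6, q = 1
After iteration 7: step = 6, p = 7, q = 0
Loop ends.

Final answer: 7, 0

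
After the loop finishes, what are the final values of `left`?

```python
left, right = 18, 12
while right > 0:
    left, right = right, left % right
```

Let's trace through this code step by step.

Initialize: left = 18
Initialize: right = 12
Entering loop: while right > 0:
After iteration 1: left = 12, right = 6
After iteration 2: left = 6, right = 0
Loop ends.

Final answer: 6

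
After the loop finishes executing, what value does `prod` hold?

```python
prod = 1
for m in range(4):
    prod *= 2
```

Let's trace through this code step by step.

Initialize: prod = 1
Entering loop: for m in range(4):
After iteration 1: m = 0, prod = 2
After iteration 2: m = 1, prod = 4
After iteration 3: m = 2, prod = 8
After iteration 4: m = 3, prod = 16
Loop ends.

Final answer: 16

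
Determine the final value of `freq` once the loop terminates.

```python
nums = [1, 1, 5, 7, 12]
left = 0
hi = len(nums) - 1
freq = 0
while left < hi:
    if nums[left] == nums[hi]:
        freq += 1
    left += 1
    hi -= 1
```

Let's trace through this code step by step.

Initialize: nums = [1, 1, 5, 7, 12]
Initialize: left = 0
Initialize: hi = 4
Initialize: freq = 0
Entering loop: while left < hi:
After iteration 1: left = 1, hi = 3, freq = 0
After iteration 2: left = 2, hi = 2, freq = 0
Loop ends.

Final answer: 0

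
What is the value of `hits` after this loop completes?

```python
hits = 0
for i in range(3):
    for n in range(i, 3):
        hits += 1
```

Let's trace through this code step by step.

Initialize: hits = 0
Entering loop: for i in range(3):
After iteration 1: i = 0, hits = 3
After iteration 2: i = 1, hits = 5
After iteration 3: i = 2, hits = 6
Loop ends.

Final answer: 6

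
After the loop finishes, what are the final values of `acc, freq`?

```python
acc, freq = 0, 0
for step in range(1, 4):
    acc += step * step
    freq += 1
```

Let's trace through this code step by step.

Initialize: acc = 0
Initialize: freq = 0
Entering loop: for step in range(1, 4):
After iteration 1: step = 1, acc = 1, freq = 1
After iteration 2: step = 2, acc = 5, freq = 2
After iteration 3: step = 3, acc = 14, freq = 3
Loop ends.

Final answer: 14, 3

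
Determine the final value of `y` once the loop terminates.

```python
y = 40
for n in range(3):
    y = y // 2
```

Let's trace through this code step by step.

Initialize: y = 40
Entering loop: for n in range(3):
After iteration 1: n = 0, y = 20
After iteration 2: n = 1, y = 10
After iteration 3: n = 2, y = 5
Loop ends.

Final answer: 5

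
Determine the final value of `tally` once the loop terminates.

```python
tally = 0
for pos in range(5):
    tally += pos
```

Let's trace through this code step by step.

Initialize: tally = 0
Entering loop: for pos in range(5):
After iteration 1: pos = 0, tally = 0
After iteration 2: pos = 1, tally = 1
After iteration 3: pos = 2, tally = 3
After iteration 4: pos = 3, tally = 6
After iteration 5: pos = 4, tally = 10
Loop ends.

Final answer: 10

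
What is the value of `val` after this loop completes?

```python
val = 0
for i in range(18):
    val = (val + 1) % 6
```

Let's trace through this code step by step.

Initialize: val = 0
Entering loop: for i in range(18):
After iteration 1: i = 0, val = 1
After iteration 2: i = 1, val = 2
After iteration 3: i = 2, val = 3
After iteration 4: i = 3, val = 4
After iteration 5: i = 4, val = 5
After iteration 6: i = 5, val = 0
After iteration 7: i = 6, val = 1
After iteration 8: i = 7, val = 2
After iteration 9: i = 8, val = 3
After iteration 10: i = 9, val = 4
After iteration 11: i = 10, val = 5
After iteration 12: i = 11, val = 0
After iteration 13: i = 12, val = 1
After iteration 14: i = 13, val = 2
After iteration 15: i = 14, val = 3
After iteration 16: i = 15, val = 4
After iteration 17: i = 16, val = 5
After iteration 18: i = 17, val = 0
Loop ends.

Final answer: 0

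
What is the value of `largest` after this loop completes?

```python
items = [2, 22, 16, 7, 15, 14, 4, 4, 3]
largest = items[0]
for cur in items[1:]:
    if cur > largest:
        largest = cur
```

Let's trace through this code step by step.

Initialize: items = [2, 22, 16, 7, 15, 14, 4, 4, 3]
Initialize: largest = 2
Entering loop: for cur in items[1:]:
After iteration 1: cur = 22, largest = 22
After iteration 2: cur = 16, largest = 22
After iteration 3: cur = 7, largest = 22
After iteration 4: cur = 15, largest = 22
After iteration 5: cur = 14, largest = 22
After iteration 6: cur = 4, largest = 22
After iteration 7: cur = 4, largest = 22
After iteration 8: cur = 3, largest = 22
Loop ends.

Final answer: 22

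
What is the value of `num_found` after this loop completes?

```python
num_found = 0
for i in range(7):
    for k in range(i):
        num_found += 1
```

Let's trace through this code step by step.

Initialize: num_found = 0
Entering loop: for i in range(7):
After iteration 1: i = 0, num_found = 0
After iteration 2: i = 1, num_found = 1, k = 0
After iteration 3: i = 2, num_found = 3, k = 1
After iteration 4: i = 3, num_found = 6, k = 2
After iteration 5: i = 4, num_found = 10, k = 3
After iteration 6: i = 5, num_found = 15, k = 4
After iteration 7: i = 6, num_found = 21, k = 5
Loop ends.

Final answer: 21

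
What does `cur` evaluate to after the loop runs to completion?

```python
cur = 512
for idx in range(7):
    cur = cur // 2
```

Let's trace through this code step by step.

Initialize: cur = 512
Entering loop: for idx in range(7):
After iteration 1: idx = 0, cur = 256
After iteration 2: idx = 1, cur = 128
After iteration 3: idx = 2, cur = 64
After iteration 4: idx = 3, cur = 32
After iteration 5: idx = 4, cur = 16
After iteration 6: idx = 5, cur = 8
After iteration 7: idx = 6, cur = 4
Loop ends.

Final answer: 4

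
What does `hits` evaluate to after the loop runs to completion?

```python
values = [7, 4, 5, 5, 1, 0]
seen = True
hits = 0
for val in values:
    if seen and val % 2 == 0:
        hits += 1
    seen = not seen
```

Let's trace through this code step by step.

Initialize: values = [7, 4, 5, 5, 1, 0]
Initialize: seen = True
Initialize: hits = 0
Entering loop: for val in values:
After iteration 1: val = 7, seen = False, hits = 0
After iteration 2: val = 4, seen = True, hits = 0
After iteration 3: val = 5, seen = False, hits = 0
After iteration 4: val = 5, seen = True, hits = 0
After iteration 5: val = 1, seen = False, hits = 0
After iteration 6: val = 0, seen = True, hits = 0
Loop ends.

Final answer: 0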